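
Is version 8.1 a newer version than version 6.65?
Yes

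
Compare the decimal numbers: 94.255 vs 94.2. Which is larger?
94.255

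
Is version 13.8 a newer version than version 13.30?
No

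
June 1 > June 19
False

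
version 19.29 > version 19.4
True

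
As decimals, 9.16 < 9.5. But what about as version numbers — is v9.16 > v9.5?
True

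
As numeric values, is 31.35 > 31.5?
False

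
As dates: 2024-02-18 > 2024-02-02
True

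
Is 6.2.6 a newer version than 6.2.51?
No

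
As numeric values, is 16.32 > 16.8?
False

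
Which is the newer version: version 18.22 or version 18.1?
version 18.22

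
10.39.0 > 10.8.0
True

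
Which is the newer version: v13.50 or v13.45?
v13.50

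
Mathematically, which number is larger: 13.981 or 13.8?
13.981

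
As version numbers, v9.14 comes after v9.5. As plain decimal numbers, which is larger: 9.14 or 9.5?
9.5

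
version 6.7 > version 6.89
False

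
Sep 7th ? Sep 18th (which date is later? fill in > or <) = <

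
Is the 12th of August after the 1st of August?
Yes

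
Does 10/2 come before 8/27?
No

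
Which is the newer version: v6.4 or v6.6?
v6.6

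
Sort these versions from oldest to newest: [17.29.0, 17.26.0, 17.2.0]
[17.2.0, 17.26.0, 17.29.0]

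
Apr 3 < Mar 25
False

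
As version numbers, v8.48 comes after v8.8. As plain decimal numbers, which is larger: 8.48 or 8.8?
8.8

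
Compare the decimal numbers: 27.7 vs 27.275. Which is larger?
27.7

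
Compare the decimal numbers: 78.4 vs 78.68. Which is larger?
78.68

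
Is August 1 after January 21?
Yes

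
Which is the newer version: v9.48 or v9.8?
v9.48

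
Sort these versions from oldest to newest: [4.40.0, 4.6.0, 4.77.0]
[4.6.0, 4.40.0, 4.77.0]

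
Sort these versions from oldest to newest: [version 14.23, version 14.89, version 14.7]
[version 14.7, version 14.23, version 14.89]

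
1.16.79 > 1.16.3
True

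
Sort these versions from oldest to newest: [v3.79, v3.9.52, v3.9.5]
[v3.9.5, v3.9.52, v3.79]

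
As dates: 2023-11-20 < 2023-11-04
False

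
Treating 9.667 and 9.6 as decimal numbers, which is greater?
9.667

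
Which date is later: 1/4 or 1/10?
1/10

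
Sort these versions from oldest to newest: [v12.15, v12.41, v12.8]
[v12.8, v12.15, v12.41]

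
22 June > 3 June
True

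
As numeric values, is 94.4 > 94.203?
True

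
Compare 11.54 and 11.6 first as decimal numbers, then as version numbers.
As decimals: 11.54 < 11.6. As versions: v11.54 > v11.6 (minor version 54 > 6).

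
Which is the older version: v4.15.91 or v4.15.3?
v4.15.3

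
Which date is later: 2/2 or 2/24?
2/24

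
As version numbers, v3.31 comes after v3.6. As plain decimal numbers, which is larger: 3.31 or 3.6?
3.6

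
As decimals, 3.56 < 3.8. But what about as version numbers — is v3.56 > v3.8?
True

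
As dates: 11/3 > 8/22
True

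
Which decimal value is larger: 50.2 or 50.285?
50.285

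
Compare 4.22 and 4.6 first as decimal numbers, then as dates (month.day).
As decimals: 4.22 < 4.6. As dates: 4/22 is later than 4/6 (day 22 > day 6).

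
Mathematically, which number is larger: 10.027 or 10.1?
10.1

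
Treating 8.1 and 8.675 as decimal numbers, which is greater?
8.675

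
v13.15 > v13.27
False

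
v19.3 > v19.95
False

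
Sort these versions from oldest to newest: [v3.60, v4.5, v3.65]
[v3.60, v3.65, v4.5]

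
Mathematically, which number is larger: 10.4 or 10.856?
10.856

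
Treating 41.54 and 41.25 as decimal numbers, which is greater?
41.54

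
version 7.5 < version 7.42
True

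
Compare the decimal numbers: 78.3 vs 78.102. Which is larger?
78.3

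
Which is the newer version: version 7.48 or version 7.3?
version 7.48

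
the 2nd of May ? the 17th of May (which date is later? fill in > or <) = <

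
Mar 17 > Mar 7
True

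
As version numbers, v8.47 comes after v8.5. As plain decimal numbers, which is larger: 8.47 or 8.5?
8.5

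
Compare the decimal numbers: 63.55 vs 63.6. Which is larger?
63.6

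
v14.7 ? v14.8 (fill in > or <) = <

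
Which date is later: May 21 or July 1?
July 1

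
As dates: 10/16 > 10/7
True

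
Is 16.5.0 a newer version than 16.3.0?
Yes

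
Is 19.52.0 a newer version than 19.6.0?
Yes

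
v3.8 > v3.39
False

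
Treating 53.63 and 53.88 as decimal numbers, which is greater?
53.88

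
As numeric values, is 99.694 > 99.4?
True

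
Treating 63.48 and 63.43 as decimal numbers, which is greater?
63.48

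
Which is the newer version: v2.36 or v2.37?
v2.37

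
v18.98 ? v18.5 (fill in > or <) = >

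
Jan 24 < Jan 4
False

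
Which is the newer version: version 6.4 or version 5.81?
version 6.4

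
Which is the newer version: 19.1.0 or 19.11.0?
19.11.0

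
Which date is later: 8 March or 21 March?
21 March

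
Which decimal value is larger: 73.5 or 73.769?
73.769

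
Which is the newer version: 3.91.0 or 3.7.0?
3.91.0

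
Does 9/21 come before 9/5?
No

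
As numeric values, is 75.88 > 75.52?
True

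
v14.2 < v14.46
True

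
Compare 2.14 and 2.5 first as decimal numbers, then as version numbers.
As decimals: 2.14 < 2.5. As versions: v2.14 > v2.5 (minor version 14 > 5).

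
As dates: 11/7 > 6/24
True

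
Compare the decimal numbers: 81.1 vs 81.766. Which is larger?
81.766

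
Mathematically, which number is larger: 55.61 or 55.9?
55.9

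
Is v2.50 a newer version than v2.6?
Yes. Version numbers are compared segment by segment as integers, not as decimals: minor version 50 > 6, so v2.50 > v2.6 (even though the decimal 2.50 < 2.6).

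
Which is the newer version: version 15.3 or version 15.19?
version 15.19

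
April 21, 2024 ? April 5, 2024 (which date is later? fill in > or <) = >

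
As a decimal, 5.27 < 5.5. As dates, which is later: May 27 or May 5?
May 27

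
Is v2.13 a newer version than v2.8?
Yes. Version numbers are compared segment by segment as integers, not as decimals: minor version 13 > 8, so v2.13 > v2.8 (even though the decimal 2.13 < 2.8).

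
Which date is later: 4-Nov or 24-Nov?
24-Nov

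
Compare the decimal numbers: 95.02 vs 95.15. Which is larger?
95.15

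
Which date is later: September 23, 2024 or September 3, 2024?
September 23, 2024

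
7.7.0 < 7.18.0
True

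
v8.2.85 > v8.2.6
True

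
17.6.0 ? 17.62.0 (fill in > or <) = <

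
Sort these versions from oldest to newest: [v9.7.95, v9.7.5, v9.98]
[v9.7.5, v9.7.95, v9.98]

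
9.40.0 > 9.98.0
False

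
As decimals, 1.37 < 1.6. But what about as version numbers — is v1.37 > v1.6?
True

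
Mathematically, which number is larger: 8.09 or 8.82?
8.82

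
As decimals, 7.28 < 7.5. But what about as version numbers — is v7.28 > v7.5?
True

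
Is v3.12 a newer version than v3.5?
Yes. Version numbers are compared segment by segment as integers, not as decimals: minor version 12 > 5, so v3.12 > v3.5 (even though the decimal 3.12 < 3.5).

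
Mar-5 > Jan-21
True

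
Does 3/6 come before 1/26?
No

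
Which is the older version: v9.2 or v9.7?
v9.2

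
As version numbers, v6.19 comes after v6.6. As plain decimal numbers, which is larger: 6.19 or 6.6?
6.6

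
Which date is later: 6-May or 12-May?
12-May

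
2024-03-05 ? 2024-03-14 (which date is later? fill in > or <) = <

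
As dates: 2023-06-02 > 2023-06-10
False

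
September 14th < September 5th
False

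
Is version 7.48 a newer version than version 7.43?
Yes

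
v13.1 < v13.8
True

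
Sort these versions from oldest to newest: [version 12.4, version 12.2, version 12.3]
[version 12.2, version 12.3, version 12.4]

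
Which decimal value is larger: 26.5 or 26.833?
26.833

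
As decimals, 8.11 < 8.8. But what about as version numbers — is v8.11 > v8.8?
True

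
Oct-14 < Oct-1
False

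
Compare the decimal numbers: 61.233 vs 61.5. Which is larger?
61.5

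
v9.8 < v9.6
False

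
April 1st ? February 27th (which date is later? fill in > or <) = >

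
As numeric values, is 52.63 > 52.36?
True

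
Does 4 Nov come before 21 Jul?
No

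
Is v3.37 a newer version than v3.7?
Yes. Version numbers are compared segment by segment as integers, not as decimals: minor version 37 > 7, so v3.37 > v3.7 (even though the decimal 3.37 < 3.7).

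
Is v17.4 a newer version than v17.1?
Yes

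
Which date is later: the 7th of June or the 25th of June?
the 25th of June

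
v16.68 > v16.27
True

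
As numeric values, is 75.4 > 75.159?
True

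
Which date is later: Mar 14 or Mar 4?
Mar 14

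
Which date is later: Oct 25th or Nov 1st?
Nov 1st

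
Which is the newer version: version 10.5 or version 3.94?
version 10.5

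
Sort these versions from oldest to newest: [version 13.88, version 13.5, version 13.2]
[version 13.2, version 13.5, version 13.88]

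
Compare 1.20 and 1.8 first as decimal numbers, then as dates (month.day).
As decimals: 1.20 < 1.8. As dates: 1/20 is later than 1/8 (day 20 > day 8).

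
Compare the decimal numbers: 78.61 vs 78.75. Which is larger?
78.75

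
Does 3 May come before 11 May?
Yes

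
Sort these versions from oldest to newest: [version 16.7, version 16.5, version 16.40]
[version 16.5, version 16.7, version 16.40]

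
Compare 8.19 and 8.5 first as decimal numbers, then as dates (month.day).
As decimals: 8.19 < 8.5. As dates: 8/19 is later than 8/5 (day 19 > day 5).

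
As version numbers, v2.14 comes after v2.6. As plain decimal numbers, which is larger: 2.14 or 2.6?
2.6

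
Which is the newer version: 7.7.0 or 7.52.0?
7.52.0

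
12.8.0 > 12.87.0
False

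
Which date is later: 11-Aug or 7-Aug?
11-Aug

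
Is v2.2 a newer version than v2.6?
No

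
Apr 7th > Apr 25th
False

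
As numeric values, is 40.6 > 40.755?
False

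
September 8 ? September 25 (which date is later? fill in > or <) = <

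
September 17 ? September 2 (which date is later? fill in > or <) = >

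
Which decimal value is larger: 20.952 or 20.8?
20.952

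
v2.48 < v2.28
False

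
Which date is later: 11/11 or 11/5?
11/11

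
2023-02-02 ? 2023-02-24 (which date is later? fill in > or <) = <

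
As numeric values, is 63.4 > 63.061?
True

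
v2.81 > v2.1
True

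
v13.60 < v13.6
False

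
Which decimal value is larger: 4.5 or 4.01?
4.5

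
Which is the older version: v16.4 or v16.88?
v16.4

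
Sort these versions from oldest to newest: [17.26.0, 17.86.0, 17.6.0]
[17.6.0, 17.26.0, 17.86.0]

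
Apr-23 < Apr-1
False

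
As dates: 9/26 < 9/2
False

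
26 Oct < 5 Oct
False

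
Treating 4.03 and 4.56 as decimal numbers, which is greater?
4.56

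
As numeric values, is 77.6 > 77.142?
True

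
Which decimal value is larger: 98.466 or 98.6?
98.6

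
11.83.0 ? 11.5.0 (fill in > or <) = >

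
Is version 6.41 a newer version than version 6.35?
Yes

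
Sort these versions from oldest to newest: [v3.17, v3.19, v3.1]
[v3.1, v3.17, v3.19]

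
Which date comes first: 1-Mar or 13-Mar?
1-Mar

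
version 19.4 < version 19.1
False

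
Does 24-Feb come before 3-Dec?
Yes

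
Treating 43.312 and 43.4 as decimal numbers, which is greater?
43.4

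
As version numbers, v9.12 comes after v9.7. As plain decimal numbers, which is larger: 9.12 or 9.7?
9.7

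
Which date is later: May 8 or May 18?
May 18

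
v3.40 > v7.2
False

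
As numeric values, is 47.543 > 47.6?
False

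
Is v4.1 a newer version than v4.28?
No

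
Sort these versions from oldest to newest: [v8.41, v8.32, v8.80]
[v8.32, v8.41, v8.80]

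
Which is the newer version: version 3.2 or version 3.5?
version 3.5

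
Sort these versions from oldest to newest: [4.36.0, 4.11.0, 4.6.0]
[4.6.0, 4.11.0, 4.36.0]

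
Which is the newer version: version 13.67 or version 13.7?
version 13.67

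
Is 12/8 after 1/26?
Yes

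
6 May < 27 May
True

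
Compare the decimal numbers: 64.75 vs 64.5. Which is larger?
64.75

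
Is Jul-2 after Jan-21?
Yes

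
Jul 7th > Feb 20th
True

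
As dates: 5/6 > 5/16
False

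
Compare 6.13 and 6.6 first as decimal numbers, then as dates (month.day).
As decimals: 6.13 < 6.6. As dates: 6/13 is later than 6/6 (day 13 > day 6).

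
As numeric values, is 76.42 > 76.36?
True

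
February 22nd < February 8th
False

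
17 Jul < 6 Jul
False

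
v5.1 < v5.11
True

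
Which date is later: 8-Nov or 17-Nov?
17-Nov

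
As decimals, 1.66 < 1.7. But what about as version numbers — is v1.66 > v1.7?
True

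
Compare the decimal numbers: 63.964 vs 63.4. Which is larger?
63.964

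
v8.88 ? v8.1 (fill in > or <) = >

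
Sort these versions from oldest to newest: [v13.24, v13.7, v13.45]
[v13.7, v13.24, v13.45]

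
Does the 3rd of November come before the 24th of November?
Yes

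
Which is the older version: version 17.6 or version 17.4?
version 17.4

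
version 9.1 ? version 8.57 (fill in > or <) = >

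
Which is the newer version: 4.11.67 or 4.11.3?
4.11.67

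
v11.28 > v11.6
True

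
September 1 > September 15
False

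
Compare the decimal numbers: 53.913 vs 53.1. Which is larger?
53.913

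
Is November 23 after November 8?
Yes. Day 23 comes after day 8 in November — this is a date comparison, not a decimal one (the decimal 11.23 would be smaller than 11.8).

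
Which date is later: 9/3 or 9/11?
9/11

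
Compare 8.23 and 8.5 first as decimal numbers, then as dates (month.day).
As decimals: 8.23 < 8.5. As dates: 8/23 is later than 8/5 (day 23 > day 5).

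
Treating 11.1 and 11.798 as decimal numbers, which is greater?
11.798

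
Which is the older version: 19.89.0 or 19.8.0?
19.8.0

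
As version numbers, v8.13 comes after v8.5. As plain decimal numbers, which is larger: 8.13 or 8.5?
8.5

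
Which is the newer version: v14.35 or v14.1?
v14.35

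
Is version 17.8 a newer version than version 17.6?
Yes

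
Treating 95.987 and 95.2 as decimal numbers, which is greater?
95.987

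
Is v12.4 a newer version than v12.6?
No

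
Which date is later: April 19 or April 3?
April 19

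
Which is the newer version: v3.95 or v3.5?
v3.95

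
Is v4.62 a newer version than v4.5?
Yes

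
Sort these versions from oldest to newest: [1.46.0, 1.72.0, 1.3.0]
[1.3.0, 1.46.0, 1.72.0]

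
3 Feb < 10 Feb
True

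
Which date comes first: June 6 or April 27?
April 27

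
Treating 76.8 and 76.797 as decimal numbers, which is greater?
76.8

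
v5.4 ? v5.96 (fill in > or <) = <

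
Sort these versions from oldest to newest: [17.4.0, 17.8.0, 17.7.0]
[17.4.0, 17.7.0, 17.8.0]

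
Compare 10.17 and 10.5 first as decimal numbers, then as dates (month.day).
As decimals: 10.17 < 10.5. As dates: 10/17 is later than 10/5 (day 17 > day 5).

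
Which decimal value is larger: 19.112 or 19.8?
19.8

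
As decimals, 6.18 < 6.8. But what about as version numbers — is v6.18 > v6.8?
True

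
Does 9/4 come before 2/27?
No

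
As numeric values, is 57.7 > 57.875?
False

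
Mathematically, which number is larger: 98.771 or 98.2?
98.771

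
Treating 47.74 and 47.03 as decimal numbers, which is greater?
47.74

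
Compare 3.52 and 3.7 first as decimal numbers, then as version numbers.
As decimals: 3.52 < 3.7. As versions: v3.52 > v3.7 (minor version 52 > 7).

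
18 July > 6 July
True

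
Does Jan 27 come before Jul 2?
Yes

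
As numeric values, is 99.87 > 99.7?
True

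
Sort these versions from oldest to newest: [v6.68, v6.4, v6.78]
[v6.4, v6.68, v6.78]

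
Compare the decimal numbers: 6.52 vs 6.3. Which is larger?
6.52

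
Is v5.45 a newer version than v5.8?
Yes. Version numbers are compared segment by segment as integers, not as decimals: minor version 45 > 8, so v5.45 > v5.8 (even though the decimal 5.45 < 5.8).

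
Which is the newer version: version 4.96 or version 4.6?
version 4.96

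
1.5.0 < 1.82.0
True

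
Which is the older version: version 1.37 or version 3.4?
version 1.37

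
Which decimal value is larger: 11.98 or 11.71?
11.98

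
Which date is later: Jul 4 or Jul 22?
Jul 22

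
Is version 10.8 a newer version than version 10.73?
No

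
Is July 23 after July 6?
Yes. Day 23 comes after day 6 in July — this is a date comparison, not a decimal one (the decimal 7.23 would be smaller than 7.6).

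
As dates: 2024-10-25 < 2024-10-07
False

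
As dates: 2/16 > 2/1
True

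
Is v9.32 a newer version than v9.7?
Yes. Version numbers are compared segment by segment as integers, not as decimals: minor version 32 > 7, so v9.32 > v9.7 (even though the decimal 9.32 < 9.7).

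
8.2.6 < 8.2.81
True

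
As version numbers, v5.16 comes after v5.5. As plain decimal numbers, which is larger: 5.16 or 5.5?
5.5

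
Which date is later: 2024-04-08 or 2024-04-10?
2024-04-10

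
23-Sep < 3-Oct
True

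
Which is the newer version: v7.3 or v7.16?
v7.16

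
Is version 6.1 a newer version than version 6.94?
No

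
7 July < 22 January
False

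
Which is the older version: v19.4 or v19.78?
v19.4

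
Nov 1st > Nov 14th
False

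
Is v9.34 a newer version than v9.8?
Yes. Version numbers are compared segment by segment as integers, not as decimals: minor version 34 > 8, so v9.34 > v9.8 (even though the decimal 9.34 < 9.8).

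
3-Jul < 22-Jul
True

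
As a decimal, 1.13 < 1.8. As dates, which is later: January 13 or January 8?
January 13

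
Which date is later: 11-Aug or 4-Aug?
11-Aug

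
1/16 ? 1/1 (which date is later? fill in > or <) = >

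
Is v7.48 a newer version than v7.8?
Yes. Version numbers are compared segment by segment as integers, not as decimals: minor version 48 > 8, so v7.48 > v7.8 (even though the decimal 7.48 < 7.8).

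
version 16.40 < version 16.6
False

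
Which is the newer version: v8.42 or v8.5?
v8.42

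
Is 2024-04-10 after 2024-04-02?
Yes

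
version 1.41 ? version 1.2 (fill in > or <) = >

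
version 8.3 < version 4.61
False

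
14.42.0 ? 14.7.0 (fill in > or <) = >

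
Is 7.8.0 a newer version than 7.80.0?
No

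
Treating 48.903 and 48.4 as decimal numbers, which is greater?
48.903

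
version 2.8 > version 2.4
True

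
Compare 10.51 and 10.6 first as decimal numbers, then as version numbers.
As decimals: 10.51 < 10.6. As versions: v10.51 > v10.6 (minor version 51 > 6).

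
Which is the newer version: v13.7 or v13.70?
v13.70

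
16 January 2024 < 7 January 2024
False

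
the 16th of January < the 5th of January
False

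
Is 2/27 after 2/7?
Yes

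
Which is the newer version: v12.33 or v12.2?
v12.33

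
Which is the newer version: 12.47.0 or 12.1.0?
12.47.0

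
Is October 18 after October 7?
Yes. Day 18 comes after day 7 in October — this is a date comparison, not a decimal one (the decimal 10.18 would be smaller than 10.7).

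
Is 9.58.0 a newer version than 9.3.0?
Yes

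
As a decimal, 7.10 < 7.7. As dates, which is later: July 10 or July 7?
July 10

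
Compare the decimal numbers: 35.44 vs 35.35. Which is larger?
35.44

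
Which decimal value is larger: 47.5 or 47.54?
47.54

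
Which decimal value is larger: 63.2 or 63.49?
63.49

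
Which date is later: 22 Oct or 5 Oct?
22 Oct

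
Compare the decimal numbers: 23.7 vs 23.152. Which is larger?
23.7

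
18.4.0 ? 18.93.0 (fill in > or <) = <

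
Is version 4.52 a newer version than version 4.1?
Yes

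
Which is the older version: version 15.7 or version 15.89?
version 15.7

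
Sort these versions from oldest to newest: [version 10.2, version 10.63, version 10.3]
[version 10.2, version 10.3, version 10.63]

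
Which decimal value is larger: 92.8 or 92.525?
92.8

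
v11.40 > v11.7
True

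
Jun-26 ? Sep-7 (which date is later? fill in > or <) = <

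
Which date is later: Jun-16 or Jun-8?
Jun-16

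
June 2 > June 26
False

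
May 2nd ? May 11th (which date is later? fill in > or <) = <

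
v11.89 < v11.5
False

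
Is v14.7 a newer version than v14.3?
Yes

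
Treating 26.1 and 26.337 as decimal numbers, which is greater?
26.337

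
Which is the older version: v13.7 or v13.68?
v13.7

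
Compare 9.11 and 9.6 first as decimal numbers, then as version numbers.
As decimals: 9.11 < 9.6. As versions: v9.11 > v9.6 (minor version 11 > 6).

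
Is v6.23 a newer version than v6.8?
Yes. Version numbers are compared segment by segment as integers, not as decimals: minor version 23 > 8, so v6.23 > v6.8 (even though the decimal 6.23 < 6.8).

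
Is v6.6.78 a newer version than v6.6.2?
Yes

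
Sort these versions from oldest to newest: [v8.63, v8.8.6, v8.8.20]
[v8.8.6, v8.8.20, v8.63]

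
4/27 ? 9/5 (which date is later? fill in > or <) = <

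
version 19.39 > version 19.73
False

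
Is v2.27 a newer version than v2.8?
Yes. Version numbers are compared segment by segment as integers, not as decimals: minor version 27 > 8, so v2.27 > v2.8 (even though the decimal 2.27 < 2.8).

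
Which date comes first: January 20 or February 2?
January 20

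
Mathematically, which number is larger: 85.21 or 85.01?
85.21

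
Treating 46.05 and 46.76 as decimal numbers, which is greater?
46.76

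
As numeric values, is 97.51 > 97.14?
True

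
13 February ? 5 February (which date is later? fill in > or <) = >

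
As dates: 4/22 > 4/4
True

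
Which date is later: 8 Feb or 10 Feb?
10 Feb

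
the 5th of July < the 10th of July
True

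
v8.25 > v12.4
False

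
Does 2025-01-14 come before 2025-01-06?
No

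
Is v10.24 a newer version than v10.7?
Yes. Version numbers are compared segment by segment as integers, not as decimals: minor version 24 > 7, so v10.24 > v10.7 (even though the decimal 10.24 < 10.7).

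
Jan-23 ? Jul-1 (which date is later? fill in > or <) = <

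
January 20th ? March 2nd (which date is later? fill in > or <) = <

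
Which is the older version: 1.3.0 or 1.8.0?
1.3.0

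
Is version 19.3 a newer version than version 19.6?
No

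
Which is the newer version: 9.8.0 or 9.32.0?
9.32.0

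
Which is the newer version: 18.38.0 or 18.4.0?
18.38.0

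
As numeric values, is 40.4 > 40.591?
False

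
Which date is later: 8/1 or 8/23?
8/23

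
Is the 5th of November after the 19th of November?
No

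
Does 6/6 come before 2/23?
No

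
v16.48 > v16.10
True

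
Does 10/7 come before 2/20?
No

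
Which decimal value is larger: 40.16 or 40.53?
40.53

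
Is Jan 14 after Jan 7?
Yes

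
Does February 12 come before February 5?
No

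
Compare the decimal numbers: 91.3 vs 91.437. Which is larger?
91.437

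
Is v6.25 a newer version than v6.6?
Yes. Version numbers are compared segment by segment as integers, not as decimals: minor version 25 > 6, so v6.25 > v6.6 (even though the decimal 6.25 < 6.6).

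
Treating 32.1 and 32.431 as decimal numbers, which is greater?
32.431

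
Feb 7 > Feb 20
False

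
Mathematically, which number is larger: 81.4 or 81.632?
81.632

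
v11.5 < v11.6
True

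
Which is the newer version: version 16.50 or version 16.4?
version 16.50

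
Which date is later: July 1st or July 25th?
July 25th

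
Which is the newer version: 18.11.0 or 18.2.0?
18.11.0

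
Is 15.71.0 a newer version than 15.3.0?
Yes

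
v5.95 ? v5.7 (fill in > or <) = >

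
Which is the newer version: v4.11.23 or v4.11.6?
v4.11.23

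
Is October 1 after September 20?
Yes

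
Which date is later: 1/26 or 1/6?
1/26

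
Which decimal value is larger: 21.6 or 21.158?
21.6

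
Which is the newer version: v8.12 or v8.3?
v8.12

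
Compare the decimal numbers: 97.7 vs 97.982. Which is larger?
97.982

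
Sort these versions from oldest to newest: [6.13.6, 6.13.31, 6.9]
[6.9, 6.13.6, 6.13.31]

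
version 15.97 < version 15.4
False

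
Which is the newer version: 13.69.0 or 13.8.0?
13.69.0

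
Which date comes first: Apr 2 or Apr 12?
Apr 2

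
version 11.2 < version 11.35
True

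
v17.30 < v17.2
False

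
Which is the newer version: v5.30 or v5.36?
v5.36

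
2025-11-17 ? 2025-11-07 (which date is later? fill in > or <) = >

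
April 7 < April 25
True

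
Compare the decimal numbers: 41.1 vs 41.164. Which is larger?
41.164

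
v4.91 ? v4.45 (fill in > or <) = >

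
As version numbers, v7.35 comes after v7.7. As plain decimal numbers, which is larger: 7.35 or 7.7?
7.7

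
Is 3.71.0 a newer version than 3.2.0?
Yes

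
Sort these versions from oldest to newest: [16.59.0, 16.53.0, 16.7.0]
[16.7.0, 16.53.0, 16.59.0]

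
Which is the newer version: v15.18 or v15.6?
v15.18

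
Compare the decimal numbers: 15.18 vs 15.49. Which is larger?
15.49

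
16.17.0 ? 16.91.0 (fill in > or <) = <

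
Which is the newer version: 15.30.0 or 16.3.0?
16.3.0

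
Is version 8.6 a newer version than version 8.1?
Yes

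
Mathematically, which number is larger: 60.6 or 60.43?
60.6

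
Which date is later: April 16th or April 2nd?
April 16th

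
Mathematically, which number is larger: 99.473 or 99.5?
99.5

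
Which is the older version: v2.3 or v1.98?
v1.98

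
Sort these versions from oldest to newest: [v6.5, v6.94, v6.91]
[v6.5, v6.91, v6.94]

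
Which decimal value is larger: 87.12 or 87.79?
87.79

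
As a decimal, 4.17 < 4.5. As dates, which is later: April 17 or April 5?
April 17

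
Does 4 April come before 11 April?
Yes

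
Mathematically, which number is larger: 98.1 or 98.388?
98.388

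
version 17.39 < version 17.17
False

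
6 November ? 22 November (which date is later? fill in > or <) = <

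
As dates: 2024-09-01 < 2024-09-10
True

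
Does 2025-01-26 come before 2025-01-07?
No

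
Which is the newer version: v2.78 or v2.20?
v2.78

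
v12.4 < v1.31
False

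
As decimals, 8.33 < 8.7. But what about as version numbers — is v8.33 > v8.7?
True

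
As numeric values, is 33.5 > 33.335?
True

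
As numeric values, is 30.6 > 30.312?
True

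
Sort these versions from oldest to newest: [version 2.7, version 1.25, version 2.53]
[version 1.25, version 2.7, version 2.53]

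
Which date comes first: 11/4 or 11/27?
11/4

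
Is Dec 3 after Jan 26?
Yes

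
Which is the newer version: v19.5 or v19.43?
v19.43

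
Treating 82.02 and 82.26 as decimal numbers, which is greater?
82.26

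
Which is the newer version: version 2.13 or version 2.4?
version 2.13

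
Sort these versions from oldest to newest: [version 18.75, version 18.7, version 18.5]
[version 18.5, version 18.7, version 18.75]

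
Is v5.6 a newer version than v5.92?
No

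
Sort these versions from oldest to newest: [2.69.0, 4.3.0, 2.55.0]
[2.55.0, 2.69.0, 4.3.0]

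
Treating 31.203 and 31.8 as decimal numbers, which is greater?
31.8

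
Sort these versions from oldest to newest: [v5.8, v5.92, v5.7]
[v5.7, v5.8, v5.92]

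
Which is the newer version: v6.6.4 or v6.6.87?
v6.6.87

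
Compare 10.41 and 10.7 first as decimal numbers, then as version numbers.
As decimals: 10.41 < 10.7. As versions: v10.41 > v10.7 (minor version 41 > 7).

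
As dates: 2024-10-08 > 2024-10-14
False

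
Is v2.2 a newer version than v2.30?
No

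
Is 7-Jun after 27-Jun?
No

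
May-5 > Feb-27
True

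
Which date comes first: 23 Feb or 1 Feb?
1 Feb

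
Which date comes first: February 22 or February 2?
February 2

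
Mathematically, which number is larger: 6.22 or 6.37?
6.37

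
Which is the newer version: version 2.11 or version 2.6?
version 2.11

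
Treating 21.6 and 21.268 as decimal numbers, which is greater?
21.6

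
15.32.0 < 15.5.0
False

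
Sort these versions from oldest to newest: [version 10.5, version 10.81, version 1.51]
[version 1.51, version 10.5, version 10.81]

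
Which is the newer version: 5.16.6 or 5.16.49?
5.16.49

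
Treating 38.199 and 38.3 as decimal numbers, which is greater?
38.3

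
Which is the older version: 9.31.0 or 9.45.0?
9.31.0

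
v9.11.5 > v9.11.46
False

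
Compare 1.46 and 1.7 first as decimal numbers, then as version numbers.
As decimals: 1.46 < 1.7. As versions: v1.46 > v1.7 (minor version 46 > 7).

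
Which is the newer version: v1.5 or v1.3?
v1.5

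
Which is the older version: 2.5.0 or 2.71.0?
2.5.0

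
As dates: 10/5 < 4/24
False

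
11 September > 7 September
True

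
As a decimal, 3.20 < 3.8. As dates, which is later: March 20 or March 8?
March 20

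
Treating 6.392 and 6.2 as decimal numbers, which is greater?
6.392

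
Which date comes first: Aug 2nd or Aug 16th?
Aug 2nd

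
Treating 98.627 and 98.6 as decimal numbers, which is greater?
98.627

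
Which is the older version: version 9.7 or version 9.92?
version 9.7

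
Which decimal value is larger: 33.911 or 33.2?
33.911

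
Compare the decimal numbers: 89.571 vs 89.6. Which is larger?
89.6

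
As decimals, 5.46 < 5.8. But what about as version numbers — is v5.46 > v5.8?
True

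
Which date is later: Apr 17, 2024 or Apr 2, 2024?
Apr 17, 2024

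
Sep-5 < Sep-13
True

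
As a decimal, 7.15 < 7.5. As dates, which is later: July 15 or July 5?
July 15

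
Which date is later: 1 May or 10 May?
10 May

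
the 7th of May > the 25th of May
False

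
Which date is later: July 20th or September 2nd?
September 2nd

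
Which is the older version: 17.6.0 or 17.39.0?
17.6.0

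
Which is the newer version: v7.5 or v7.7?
v7.7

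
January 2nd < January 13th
True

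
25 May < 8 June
True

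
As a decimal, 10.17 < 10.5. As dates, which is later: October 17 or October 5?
October 17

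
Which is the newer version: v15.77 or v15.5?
v15.77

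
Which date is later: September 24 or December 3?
December 3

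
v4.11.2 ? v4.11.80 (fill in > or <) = <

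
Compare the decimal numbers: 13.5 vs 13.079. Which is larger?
13.5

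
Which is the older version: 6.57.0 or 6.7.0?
6.7.0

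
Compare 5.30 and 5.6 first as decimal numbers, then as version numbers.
As decimals: 5.30 < 5.6. As versions: v5.30 > v5.6 (minor version 30 > 6).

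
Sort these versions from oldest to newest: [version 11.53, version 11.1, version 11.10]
[version 11.1, version 11.10, version 11.53]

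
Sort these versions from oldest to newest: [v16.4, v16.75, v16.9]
[v16.4, v16.9, v16.75]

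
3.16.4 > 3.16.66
False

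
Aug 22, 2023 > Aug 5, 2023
True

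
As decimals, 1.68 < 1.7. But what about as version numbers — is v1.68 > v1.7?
True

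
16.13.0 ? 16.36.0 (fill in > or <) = <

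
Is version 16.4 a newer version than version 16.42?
No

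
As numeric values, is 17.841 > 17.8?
True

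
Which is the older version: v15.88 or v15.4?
v15.4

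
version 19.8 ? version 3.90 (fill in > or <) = >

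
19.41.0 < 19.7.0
False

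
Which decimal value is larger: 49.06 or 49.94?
49.94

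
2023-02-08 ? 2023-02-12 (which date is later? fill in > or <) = <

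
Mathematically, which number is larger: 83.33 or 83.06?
83.33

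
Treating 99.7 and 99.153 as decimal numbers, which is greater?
99.7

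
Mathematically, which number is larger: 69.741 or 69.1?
69.741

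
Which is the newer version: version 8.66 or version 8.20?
version 8.66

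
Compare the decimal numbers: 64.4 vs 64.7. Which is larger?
64.7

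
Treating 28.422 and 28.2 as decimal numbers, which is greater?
28.422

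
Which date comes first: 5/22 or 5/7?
5/7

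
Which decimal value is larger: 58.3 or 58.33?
58.33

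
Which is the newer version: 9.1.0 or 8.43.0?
9.1.0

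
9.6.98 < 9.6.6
False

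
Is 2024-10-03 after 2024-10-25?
No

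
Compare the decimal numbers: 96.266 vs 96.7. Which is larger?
96.7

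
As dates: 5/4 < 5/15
True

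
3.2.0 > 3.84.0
False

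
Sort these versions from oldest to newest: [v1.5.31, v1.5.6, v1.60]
[v1.5.6, v1.5.31, v1.60]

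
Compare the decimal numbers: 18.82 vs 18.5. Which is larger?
18.82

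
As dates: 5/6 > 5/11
False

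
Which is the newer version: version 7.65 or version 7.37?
version 7.65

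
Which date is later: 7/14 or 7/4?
7/14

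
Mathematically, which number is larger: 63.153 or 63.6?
63.6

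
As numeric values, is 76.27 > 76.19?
True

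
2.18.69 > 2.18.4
True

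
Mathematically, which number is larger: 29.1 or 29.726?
29.726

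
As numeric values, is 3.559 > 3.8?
False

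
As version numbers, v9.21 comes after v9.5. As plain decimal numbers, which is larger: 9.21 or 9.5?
9.5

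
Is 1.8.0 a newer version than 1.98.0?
No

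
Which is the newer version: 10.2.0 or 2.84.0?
10.2.0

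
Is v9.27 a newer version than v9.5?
Yes. Version numbers are compared segment by segment as integers, not as decimals: minor version 27 > 5, so v9.27 > v9.5 (even though the decimal 9.27 < 9.5).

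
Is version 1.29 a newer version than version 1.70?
No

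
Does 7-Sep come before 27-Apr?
No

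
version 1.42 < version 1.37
False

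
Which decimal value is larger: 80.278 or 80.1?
80.278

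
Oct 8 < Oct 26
True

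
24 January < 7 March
True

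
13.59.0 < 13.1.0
False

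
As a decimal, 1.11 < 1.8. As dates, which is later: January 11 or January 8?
January 11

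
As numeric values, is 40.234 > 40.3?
False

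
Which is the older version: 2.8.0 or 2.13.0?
2.8.0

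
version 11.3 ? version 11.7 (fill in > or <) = <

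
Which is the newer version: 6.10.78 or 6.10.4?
6.10.78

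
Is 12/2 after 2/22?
Yes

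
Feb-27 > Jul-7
False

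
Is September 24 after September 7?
Yes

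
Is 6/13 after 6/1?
Yes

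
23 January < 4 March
True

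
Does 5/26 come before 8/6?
Yes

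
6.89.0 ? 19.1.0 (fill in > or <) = <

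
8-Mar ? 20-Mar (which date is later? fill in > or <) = <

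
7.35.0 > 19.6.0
False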